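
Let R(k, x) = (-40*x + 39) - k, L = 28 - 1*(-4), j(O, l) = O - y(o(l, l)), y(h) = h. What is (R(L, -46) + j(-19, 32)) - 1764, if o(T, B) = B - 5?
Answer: 37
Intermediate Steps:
o(T, B) = -5 + B
j(O, l) = 5 + O - l (j(O, l) = O - (-5 + l) = O + (5 - l) = 5 + O - l)
L = 32 (L = 28 + 4 = 32)
R(k, x) = 39 - k - 40*x (R(k, x) = (39 - 40*x) - k = 39 - k - 40*x)
(R(L, -46) + j(-19, 32)) - 1764 = ((39 - 1*32 - 40*(-46)) + (5 - 19 - 1*32)) - 1764 = ((39 - 32 + 1840) + (5 - 19 - 32)) - 1764 = (1847 - 46) - 1764 = 1801 - 1764 = 37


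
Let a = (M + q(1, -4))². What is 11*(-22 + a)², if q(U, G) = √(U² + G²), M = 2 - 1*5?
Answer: 6908 - 528*√17 ≈ 4731.0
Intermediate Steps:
M = -3 (M = 2 - 5 = -3)
q(U, G) = √(G² + U²)
a = (-3 + √17)² (a = (-3 + √((-4)² + 1²))² = (-3 + √(16 + 1))² = (-3 + √17)² ≈ 1.2614)
11*(-22 + a)² = 11*(-22 + (3 - √17)²)²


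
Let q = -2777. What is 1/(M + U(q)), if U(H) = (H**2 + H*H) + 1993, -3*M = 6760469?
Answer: 3/39515884 ≈ 7.5919e-8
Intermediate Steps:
M = -6760469/3 (M = -1/3*6760469 = -6760469/3 ≈ -2.2535e+6)
U(H) = 1993 + 2*H**2 (U(H) = (H**2 + H**2) + 1993 = 2*H**2 + 1993 = 1993 + 2*H**2)
1/(M + U(q)) = 1/(-6760469/3 + (1993 + 2*(-2777)**2)) = 1/(-6760469/3 + (1993 + 2*7711729)) = 1/(-6760469/3 + (1993 + 15423458)) = 1/(-6760469/3 + 15425451) = 1/(39515884/3) = 3/39515884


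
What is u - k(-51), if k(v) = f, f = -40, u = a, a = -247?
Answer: -207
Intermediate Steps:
u = -247
k(v) = -40
u - k(-51) = -247 - 1*(-40) = -247 + 40 = -207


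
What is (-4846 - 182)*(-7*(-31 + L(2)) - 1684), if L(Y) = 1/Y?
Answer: 7393674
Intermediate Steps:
(-4846 - 182)*(-7*(-31 + L(2)) - 1684) = (-4846 - 182)*(-7*(-31 + 1/2) - 1684) = -5028*(-7*(-31 + 1/2) - 1684) = -5028*(-7*(-61/2) - 1684) = -5028*(427/2 - 1684) = -5028*(-2941/2) = 7393674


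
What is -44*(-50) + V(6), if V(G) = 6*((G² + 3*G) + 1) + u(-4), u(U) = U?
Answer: 2526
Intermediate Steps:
V(G) = 2 + 6*G² + 18*G (V(G) = 6*((G² + 3*G) + 1) - 4 = 6*(1 + G² + 3*G) - 4 = (6 + 6*G² + 18*G) - 4 = 2 + 6*G² + 18*G)
-44*(-50) + V(6) = -44*(-50) + (2 + 6*6² + 18*6) = 2200 + (2 + 6*36 + 108) = 2200 + (2 + 216 + 108) = 2200 + 326 = 2526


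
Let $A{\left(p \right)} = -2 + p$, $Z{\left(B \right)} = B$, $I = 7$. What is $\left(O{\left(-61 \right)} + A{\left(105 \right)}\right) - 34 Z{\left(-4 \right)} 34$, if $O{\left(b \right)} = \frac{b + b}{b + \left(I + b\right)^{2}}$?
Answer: $\frac{13495463}{2855} \approx 4727.0$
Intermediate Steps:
$O{\left(b \right)} = \frac{2 b}{b + \left(7 + b\right)^{2}}$ ($O{\left(b \right)} = \frac{b + b}{b + \left(7 + b\right)^{2}} = \frac{2 b}{b + \left(7 + b\right)^{2}}$)
$\left(O{\left(-61 \right)} + A{\left(105 \right)}\right) - 34 Z{\left(-4 \right)} 34 = \left(2 \left(-61\right) \frac{1}{-61 + \left(7 - 61\right)^{2}} + \left(-2 + 105\right)\right) - 34 \left(-4\right) 34 = \left(2 \left(-61\right) \frac{1}{-61 + \left(-54\right)^{2}} + 103\right) - \left(-136\right) 34 = \left(2 \left(-61\right) \frac{1}{-61 + 2916} + 103\right) - -4624 = \left(2 \left(-61\right) \frac{1}{2855} + 103\right) + 4624 = \left(- \frac{122}{2855} + 103\right) + 4624 = \frac{293943}{2855} + 4624 = \frac{13495463}{2855}$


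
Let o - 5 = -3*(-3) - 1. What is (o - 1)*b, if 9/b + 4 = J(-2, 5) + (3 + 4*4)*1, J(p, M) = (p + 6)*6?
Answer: 36/13 ≈ 2.7692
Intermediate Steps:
o = 13 (o = 5 + (-3*(-3) - 1) = 5 + (9 - 1) = 5 + 8 = 13)
J(p, M) = 36 + 6*p (J(p, M) = (6 + p)*6 = 36 + 6*p)
b = 3/13 (b = 9/(-4 + ((36 + 6*(-2)) + (3 + 4*4)*1)) = 9/(-4 + ((36 - 12) + (3 + 16)*1)) = 9/(-4 + (24 + 19*1)) = 9/(-4 + (24 + 19)) = 9/(-4 + 43) = 9/39 = 9*(1/39) = 3/13 ≈ 0.23077)
(o - 1)*b = (13 - 1)*(3/13) = 12*(3/13) = 36/13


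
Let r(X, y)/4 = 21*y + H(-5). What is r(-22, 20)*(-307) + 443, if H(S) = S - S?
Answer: -515317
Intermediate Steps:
H(S) = 0
r(X, y) = 84*y (r(X, y) = 4*(21*y + 0) = 4*(21*y) = 84*y)
r(-22, 20)*(-307) + 443 = (84*20)*(-307) + 443 = 1680*(-307) + 443 = -515760 + 443 = -515317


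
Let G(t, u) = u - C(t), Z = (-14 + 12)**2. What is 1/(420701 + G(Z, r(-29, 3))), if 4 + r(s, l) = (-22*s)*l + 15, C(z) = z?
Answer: 1/422622 ≈ 2.3662e-6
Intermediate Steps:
Z = 4 (Z = (-2)**2 = 4)
r(s, l) = 11 - 22*l*s (r(s, l) = -4 + ((-22*s)*l + 15) = -4 + (-22*l*s + 15) = -4 + (15 - 22*l*s) = 11 - 22*l*s)
G(t, u) = u - t
1/(420701 + G(Z, r(-29, 3))) = 1/(420701 + ((11 - 22*3*(-29)) - 1*4)) = 1/(420701 + ((11 + 1914) - 4)) = 1/(420701 + (1925 - 4)) = 1/(420701 + 1921) = 1/422622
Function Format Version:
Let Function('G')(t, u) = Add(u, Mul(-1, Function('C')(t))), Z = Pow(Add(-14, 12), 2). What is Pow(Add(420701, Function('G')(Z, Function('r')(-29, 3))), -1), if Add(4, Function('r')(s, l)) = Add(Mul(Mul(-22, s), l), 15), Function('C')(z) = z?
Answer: Rational(1, 422622) ≈ 2.3662e-6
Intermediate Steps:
Z = 4 (Z = Pow(-2, 2) = 4)
Function('r')(s, l) = Add(11, Mul(-22, l, s)) (Function('r')(s, l) = Add(-4, Add(Mul(Mul(-22, s), l), 15)) = Add(-4, Add(Mul(-22, l, s), 15)) = Add(-4, Add(15, Mul(-22, l, s))) = Add(11, Mul(-22, l, s)))
Function('G')(t, u) = Add(u, Mul(-1, t))
Pow(Add(420701, Function('G')(Z, Function('r')(-29, 3))), -1) = Pow(Add(420701, Add(Add(11, Mul(-22, 3, -29)), Mul(-1, 4))), -1) = Pow(Add(420701, Add(Add(11, 1914), -4)), -1) = Pow(Add(420701, Add(1925, -4)), -1) = Pow(Add(420701, 1921), -1) = Pow(422622, -1) = Rational(1, 422622)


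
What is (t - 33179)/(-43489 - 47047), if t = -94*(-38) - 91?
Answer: 14849/45268 ≈ 0.32802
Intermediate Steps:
t = 3481 (t = 3572 - 91 = 3481)
(t - 33179)/(-43489 - 47047) = (3481 - 33179)/(-43489 - 47047) = -29698/(-90536) = -29698*(-1/90536) = 14849/45268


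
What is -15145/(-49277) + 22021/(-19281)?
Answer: -793118072/950109837 ≈ -0.83476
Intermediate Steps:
-15145/(-49277) + 22021/(-19281) = -15145*(-1/49277) + 22021*(-1/19281) = 15145/49277 - 22021/19281 = -793118072/950109837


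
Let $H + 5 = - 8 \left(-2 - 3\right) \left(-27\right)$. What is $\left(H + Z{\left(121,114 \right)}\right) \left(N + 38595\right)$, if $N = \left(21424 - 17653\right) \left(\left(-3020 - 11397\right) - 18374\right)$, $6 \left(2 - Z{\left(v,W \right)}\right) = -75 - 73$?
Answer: $130827214850$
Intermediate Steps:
$Z{\left(v,W \right)} = \frac{80}{3}$ ($Z{\left(v,W \right)} = 2 - \frac{-75 - 73}{6} = 2 - - \frac{74}{3} = 2 + \frac{74}{3} = \frac{80}{3}$)
$H = -1085$ ($H = -5 + - 8 \left(-2 - 3\right) \left(-27\right) = -5 + \left(-8\right) \left(-5\right) \left(-27\right) = -5 + 40 \left(-27\right) = -5 - 1080 = -1085$)
$N = -123654861$ ($N = 3771 \left(-14417 - 18374\right) = 3771 \left(-32791\right) = -123654861$)
$\left(H + Z{\left(121,114 \right)}\right) \left(N + 38595\right) = \left(-1085 + \frac{80}{3}\right) \left(-123654861 + 38595\right) = \left(- \frac{3175}{3}\right) \left(-123616266\right) = 130827214850$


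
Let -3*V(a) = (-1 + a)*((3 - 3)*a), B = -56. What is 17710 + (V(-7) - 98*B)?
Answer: 23198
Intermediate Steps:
V(a) = 0 (V(a) = -(-1 + a)*(3 - 3)*a/3 = -(-1 + a)*0*a/3 = -(-1 + a)*0/3 = -⅓*0 = 0)
17710 + (V(-7) - 98*B) = 17710 + (0 - 98*(-56)) = 17710 + (0 + 5488) = 17710 + 5488 = 23198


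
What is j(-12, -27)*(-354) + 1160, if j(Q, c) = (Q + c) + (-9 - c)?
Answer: 8594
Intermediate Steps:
j(Q, c) = -9 + Q
j(-12, -27)*(-354) + 1160 = (-9 - 12)*(-354) + 1160 = -21*(-354) + 1160 = 7434 + 1160 = 8594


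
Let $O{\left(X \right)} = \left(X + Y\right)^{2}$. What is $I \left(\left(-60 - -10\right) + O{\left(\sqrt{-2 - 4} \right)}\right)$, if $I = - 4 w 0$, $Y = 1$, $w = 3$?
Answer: $0$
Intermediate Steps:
$I = 0$ ($I = \left(-4\right) 3 \cdot 0 = \left(-12\right) 0 = 0$)
$O{\left(X \right)} = \left(1 + X\right)^{2}$ ($O{\left(X \right)} = \left(X + 1\right)^{2} = \left(1 + X\right)^{2}$)
$I \left(\left(-60 - -10\right) + O{\left(\sqrt{-2 - 4} \right)}\right) = 0 \left(\left(-60 - -10\right) + \left(1 + \sqrt{-2 - 4}\right)^{2}\right) = 0 \left(\left(-60 + 10\right) + \left(1 + \sqrt{-6}\right)^{2}\right) = 0 \left(-50 + \left(1 + i \sqrt{6}\right)^{2}\right) = 0$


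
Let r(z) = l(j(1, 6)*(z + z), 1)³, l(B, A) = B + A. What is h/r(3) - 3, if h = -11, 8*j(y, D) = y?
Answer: -1733/343 ≈ -5.0525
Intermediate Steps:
j(y, D) = y/8
l(B, A) = A + B
r(z) = (1 + z/4)³ (r(z) = (1 + ((⅛)*1)*(z + z))³ = (1 + (2*z)/8)³ = (1 + z/4)³)
h/r(3) - 3 = -11*64/(4 + 3)³ - 3 = -11/((1/64)*7³) - 3 = -11/((1/64)*343) - 3 = -11/343/64 - 3 = -11*64/343 - 3 = -704/343 - 3 = -1733/343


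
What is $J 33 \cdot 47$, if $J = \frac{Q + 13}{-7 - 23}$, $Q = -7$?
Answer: $- \frac{1551}{5} \approx -310.2$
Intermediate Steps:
$J = - \frac{1}{5}$ ($J = \frac{-7 + 13}{-7 - 23} = \frac{6}{-30} = 6 \left(- \frac{1}{30}\right) = - \frac{1}{5} \approx -0.2$)
$J 33 \cdot 47 = \left(- \frac{1}{5}\right) 33 \cdot 47 = \left(- \frac{33}{5}\right) 47 = - \frac{1551}{5}$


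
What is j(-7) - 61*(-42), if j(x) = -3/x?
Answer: 17937/7 ≈ 2562.4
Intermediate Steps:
j(-7) - 61*(-42) = -3/(-7) - 61*(-42) = -3*(-⅐) + 2562 = 3/7 + 2562 = 17937/7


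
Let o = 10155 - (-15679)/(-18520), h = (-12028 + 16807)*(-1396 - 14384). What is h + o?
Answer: -1396453667479/18520 ≈ -7.5402e+7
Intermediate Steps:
h = -75412620 (h = 4779*(-15780) = -75412620)
o = 188054921/18520 (o = 10155 - (-15679)*(-1)/18520 = 10155 - 1*15679/18520 = 10155 - 15679/18520 = 188054921/18520 ≈ 10154.)
h + o = -75412620 + 188054921/18520 = -1396453667479/18520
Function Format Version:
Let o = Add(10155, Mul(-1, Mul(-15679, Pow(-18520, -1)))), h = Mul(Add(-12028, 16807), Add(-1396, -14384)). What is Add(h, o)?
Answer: Rational(-1396453667479, 18520) ≈ -7.5402e+7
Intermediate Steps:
h = -75412620 (h = Mul(4779, -15780) = -75412620)
o = Rational(188054921, 18520) (o = Add(10155, Mul(-1, Mul(-15679, Rational(-1, 18520)))) = Add(10155, Mul(-1, Rational(15679, 18520))) = Add(10155, Rational(-15679, 18520)) = Rational(188054921, 18520) ≈ 10154.)
Add(h, o) = Add(-75412620, Rational(188054921, 18520)) = Rational(-1396453667479, 18520)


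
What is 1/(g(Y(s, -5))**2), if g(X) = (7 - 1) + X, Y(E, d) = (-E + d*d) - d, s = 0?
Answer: 1/1296 ≈ 0.00077160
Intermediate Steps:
Y(E, d) = d**2 - E - d (Y(E, d) = (-E + d**2) - d = (d**2 - E) - d = d**2 - E - d)
g(X) = 6 + X
1/(g(Y(s, -5))**2) = 1/((6 + ((-5)**2 - 1*0 - 1*(-5)))**2) = 1/((6 + (25 + 0 + 5))**2) = 1/((6 + 30)**2) = 1/(36**2) = 1/1296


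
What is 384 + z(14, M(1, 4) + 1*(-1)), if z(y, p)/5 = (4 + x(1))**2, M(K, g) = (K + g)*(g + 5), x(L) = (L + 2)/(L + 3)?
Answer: 7949/16 ≈ 496.81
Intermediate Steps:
x(L) = (2 + L)/(3 + L)
M(K, g) = (5 + g)*(K + g) (M(K, g) = (K + g)*(5 + g) = (5 + g)*(K + g))
z(y, p) = 1805/16 (z(y, p) = 5*(4 + (2 + 1)/(3 + 1))**2 = 5*(4 + 3/4)**2 = 5*(19/4)**2 = 5*(361/16) = 1805/16)
384 + z(14, M(1, 4) + 1*(-1)) = 384 + 1805/16 = 7949/16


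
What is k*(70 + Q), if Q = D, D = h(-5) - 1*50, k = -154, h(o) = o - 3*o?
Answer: -4620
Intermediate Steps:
h(o) = -2*o
D = -40 (D = -2*(-5) - 1*50 = 10 - 50 = -40)
Q = -40
k*(70 + Q) = -154*(70 - 40) = -154*30 = -4620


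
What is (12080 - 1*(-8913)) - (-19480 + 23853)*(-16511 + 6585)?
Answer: 43427391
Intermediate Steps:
(12080 - 1*(-8913)) - (-19480 + 23853)*(-16511 + 6585) = (12080 + 8913) - 4373*(-9926) = 20993 - 1*(-43406398) = 20993 + 43406398 = 43427391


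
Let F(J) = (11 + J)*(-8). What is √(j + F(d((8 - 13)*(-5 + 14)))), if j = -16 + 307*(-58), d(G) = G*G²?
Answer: 3*√79010 ≈ 843.26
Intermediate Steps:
d(G) = G³
F(J) = -88 - 8*J
j = -17822 (j = -16 - 17806 = -17822)
√(j + F(d((8 - 13)*(-5 + 14)))) = √(-17822 + (-88 - 8*(-5 + 14)³*(8 - 13)³)) = √(-17822 + (-88 - 8*(-5*9)³)) = √(-17822 + (-88 - 8*(-45)³)) = √(-17822 + (-88 - 8*(-91125))) = √(-17822 + (-88 + 729000)) = √(-17822 + 728912) = √711090 = 3*√79010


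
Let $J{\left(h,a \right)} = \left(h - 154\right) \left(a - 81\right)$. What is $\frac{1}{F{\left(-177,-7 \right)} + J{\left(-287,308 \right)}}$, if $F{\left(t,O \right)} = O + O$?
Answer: $- \frac{1}{100121} \approx -9.9879 \cdot 10^{-6}$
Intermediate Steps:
$F{\left(t,O \right)} = 2 O$
$J{\left(h,a \right)} = \left(-154 + h\right) \left(-81 + a\right)$
$\frac{1}{F{\left(-177,-7 \right)} + J{\left(-287,308 \right)}} = \frac{1}{2 \left(-7\right) + \left(12474 - 47432 - -23247 + 308 \left(-287\right)\right)} = \frac{1}{-14 + \left(12474 - 47432 + 23247 - 88396\right)} = \frac{1}{-14 - 100107} = \frac{1}{-100121} = - \frac{1}{100121}$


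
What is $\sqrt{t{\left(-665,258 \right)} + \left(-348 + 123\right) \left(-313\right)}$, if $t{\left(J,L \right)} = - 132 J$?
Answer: $\sqrt{158205} \approx 397.75$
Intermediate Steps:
$\sqrt{t{\left(-665,258 \right)} + \left(-348 + 123\right) \left(-313\right)} = \sqrt{\left(-132\right) \left(-665\right) + \left(-348 + 123\right) \left(-313\right)} = \sqrt{87780 - -70425} = \sqrt{87780 + 70425} = \sqrt{158205}$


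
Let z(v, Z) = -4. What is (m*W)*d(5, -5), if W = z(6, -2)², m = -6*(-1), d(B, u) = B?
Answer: 480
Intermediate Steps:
m = 6
W = 16 (W = (-4)² = 16)
(m*W)*d(5, -5) = (6*16)*5 = 96*5 = 480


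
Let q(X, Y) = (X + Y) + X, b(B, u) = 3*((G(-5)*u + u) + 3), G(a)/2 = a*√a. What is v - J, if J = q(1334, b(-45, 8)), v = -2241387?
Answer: -2244088 + 240*I*√5 ≈ -2.2441e+6 + 536.66*I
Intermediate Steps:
G(a) = 2*a^(3/2) (G(a) = 2*(a*√a) = 2*a^(3/2))
b(B, u) = 9 + 3*u - 30*I*u*√5 (b(B, u) = 3*(((2*(-5)^(3/2))*u + u) + 3) = 3*(((2*(-5*I*√5))*u + u) + 3) = 3*(((-10*I*√5)*u + u) + 3) = 3*((-10*I*u*√5 + u) + 3) = 3*((u - 10*I*u*√5) + 3) = 3*(3 + u - 10*I*u*√5) = 9 + 3*u - 30*I*u*√5)
q(X, Y) = Y + 2*X
J = 2701 - 240*I*√5 (J = (9 + 3*8 - 30*I*8*√5) + 2*1334 = (9 + 24 - 240*I*√5) + 2668 = (33 - 240*I*√5) + 2668 = 2701 - 240*I*√5 ≈ 2701.0 - 536.66*I)
v - J = -2241387 - (2701 - 240*I*√5) = -2241387 + (-2701 + 240*I*√5) = -2244088 + 240*I*√5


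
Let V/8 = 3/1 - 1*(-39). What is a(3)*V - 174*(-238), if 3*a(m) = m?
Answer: 41748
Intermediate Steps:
a(m) = m/3
V = 336 (V = 8*(3/1 - 1*(-39)) = 8*(3*1 + 39) = 8*(3 + 39) = 8*42 = 336)
a(3)*V - 174*(-238) = ((⅓)*3)*336 - 174*(-238) = 1*336 + 41412 = 336 + 41412 = 41748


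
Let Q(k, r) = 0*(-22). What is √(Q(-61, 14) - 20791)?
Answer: I*√20791 ≈ 144.19*I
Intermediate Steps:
Q(k, r) = 0
√(Q(-61, 14) - 20791) = √(0 - 20791) = √(-20791) = I*√20791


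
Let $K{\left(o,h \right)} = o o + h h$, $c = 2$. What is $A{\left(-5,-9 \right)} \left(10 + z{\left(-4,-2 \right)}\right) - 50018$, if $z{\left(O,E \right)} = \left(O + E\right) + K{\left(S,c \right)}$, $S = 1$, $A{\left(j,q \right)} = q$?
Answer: $-50099$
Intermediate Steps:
$K{\left(o,h \right)} = h^{2} + o^{2}$ ($K{\left(o,h \right)} = o^{2} + h^{2} = h^{2} + o^{2}$)
$z{\left(O,E \right)} = 5 + E + O$ ($z{\left(O,E \right)} = \left(O + E\right) + \left(2^{2} + 1^{2}\right) = \left(E + O\right) + \left(4 + 1\right) = \left(E + O\right) + 5 = 5 + E + O$)
$A{\left(-5,-9 \right)} \left(10 + z{\left(-4,-2 \right)}\right) - 50018 = - 9 \left(10 - 1\right) - 50018 = \left(-9\right) 9 - 50018 = -81 - 50018 = -50099$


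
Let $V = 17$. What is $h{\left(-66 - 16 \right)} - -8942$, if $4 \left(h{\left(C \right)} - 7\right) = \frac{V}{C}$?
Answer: $\frac{2935255}{328} \approx 8949.0$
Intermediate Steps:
$h{\left(C \right)} = 7 + \frac{17}{4 C}$ ($h{\left(C \right)} = 7 + \frac{17 \frac{1}{C}}{4} = 7 + \frac{17}{4 C}$)
$h{\left(-66 - 16 \right)} - -8942 = \left(7 + \frac{17}{4 \left(-66 - 16\right)}\right) - -8942 = \left(7 + \frac{17}{4 \left(-82\right)}\right) + \left(-1237 + 10179\right) = \left(7 + \frac{17}{4} \left(- \frac{1}{82}\right)\right) + 8942 = \left(7 - \frac{17}{328}\right) + 8942 = \frac{2279}{328} + 8942 = \frac{2935255}{328}$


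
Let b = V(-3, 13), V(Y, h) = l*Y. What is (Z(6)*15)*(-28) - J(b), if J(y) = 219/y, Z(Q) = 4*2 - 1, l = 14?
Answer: -41087/14 ≈ -2934.8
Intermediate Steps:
V(Y, h) = 14*Y
b = -42 (b = 14*(-3) = -42)
Z(Q) = 7 (Z(Q) = 8 - 1 = 7)
(Z(6)*15)*(-28) - J(b) = (7*15)*(-28) - 219/(-42) = 105*(-28) - 219*(-1)/42 = -2940 - 1*(-73/14) = -2940 + 73/14 = -41087/14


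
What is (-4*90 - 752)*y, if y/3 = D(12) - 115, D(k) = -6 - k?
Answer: 443688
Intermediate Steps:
y = -399 (y = 3*((-6 - 1*12) - 115) = 3*((-6 - 12) - 115) = 3*(-18 - 115) = 3*(-133) = -399)
(-4*90 - 752)*y = (-4*90 - 752)*(-399) = (-360 - 752)*(-399) = -1112*(-399) = 443688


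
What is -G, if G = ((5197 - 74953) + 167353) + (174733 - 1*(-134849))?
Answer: -407179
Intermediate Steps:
G = 407179 (G = (-69756 + 167353) + (174733 + 134849) = 97597 + 309582 = 407179)
-G = -1*407179 = -407179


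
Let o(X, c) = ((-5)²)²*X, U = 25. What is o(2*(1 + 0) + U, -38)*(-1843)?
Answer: -31100625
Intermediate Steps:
o(X, c) = 625*X (o(X, c) = 25²*X = 625*X)
o(2*(1 + 0) + U, -38)*(-1843) = (625*(2*(1 + 0) + 25))*(-1843) = (625*(2*1 + 25))*(-1843) = (625*(2 + 25))*(-1843) = (625*27)*(-1843) = 16875*(-1843) = -31100625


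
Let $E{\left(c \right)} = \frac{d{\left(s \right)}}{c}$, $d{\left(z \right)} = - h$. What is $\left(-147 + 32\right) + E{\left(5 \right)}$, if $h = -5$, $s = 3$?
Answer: $-114$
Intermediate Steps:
$d{\left(z \right)} = 5$ ($d{\left(z \right)} = \left(-1\right) \left(-5\right) = 5$)
$E{\left(c \right)} = \frac{5}{c}$
$\left(-147 + 32\right) + E{\left(5 \right)} = \left(-147 + 32\right) + \frac{5}{5} = -115 + 5 \cdot \frac{1}{5} = -115 + 1 = -114$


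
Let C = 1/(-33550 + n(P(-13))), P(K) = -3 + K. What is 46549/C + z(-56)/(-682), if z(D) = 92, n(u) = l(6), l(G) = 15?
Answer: -532308063861/341 ≈ -1.5610e+9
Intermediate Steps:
n(u) = 15
C = -1/33535 (C = 1/(-33550 + 15) = 1/(-33535) = -1/33535 ≈ -2.9820e-5)
46549/C + z(-56)/(-682) = 46549/(-1/33535) + 92/(-682) = 46549*(-33535) + 92*(-1/682) = -1561020715 - 46/341 = -532308063861/341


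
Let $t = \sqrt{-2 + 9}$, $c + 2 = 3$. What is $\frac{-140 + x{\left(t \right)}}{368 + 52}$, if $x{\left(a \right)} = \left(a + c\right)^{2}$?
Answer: $- \frac{11}{35} + \frac{\sqrt{7}}{210} \approx -0.30169$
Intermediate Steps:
$c = 1$ ($c = -2 + 3 = 1$)
$t = \sqrt{7} \approx 2.6458$
$x{\left(a \right)} = \left(1 + a\right)^{2}$ ($x{\left(a \right)} = \left(a + 1\right)^{2} = \left(1 + a\right)^{2}$)
$\frac{-140 + x{\left(t \right)}}{368 + 52} = \frac{-140 + \left(1 + \sqrt{7}\right)^{2}}{368 + 52} = \frac{-140 + \left(1 + \sqrt{7}\right)^{2}}{420} = \left(-140 + \left(1 + \sqrt{7}\right)^{2}\right) \frac{1}{420} = - \frac{1}{3} + \frac{\left(1 + \sqrt{7}\right)^{2}}{420}$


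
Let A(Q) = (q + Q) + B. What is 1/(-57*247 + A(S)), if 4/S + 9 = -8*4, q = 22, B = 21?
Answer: -41/575480 ≈ -7.1245e-5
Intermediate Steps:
S = -4/41 (S = 4/(-9 - 8*4) = 4/(-9 - 32) = 4/(-41) = 4*(-1/41) = -4/41 ≈ -0.097561)
A(Q) = 43 + Q (A(Q) = (22 + Q) + 21 = 43 + Q)
1/(-57*247 + A(S)) = 1/(-57*247 + (43 - 4/41)) = 1/(-14079 + 1759/41) = 1/(-575480/41) = -41/575480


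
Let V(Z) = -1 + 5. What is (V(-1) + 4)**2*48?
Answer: 3072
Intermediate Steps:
V(Z) = 4
(V(-1) + 4)**2*48 = (4 + 4)**2*48 = 8**2*48 = 64*48 = 3072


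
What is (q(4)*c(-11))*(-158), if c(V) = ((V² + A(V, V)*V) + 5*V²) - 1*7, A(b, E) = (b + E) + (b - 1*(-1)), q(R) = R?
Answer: -676872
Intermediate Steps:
A(b, E) = 1 + E + 2*b (A(b, E) = (E + b) + (b + 1) = (E + b) + (1 + b) = 1 + E + 2*b)
c(V) = -7 + 6*V² + V*(1 + 3*V) (c(V) = ((V² + (1 + V + 2*V)*V) + 5*V²) - 1*7 = ((V² + (1 + 3*V)*V) + 5*V²) - 7 = ((V² + V*(1 + 3*V)) + 5*V²) - 7 = (6*V² + V*(1 + 3*V)) - 7 = -7 + 6*V² + V*(1 + 3*V))
(q(4)*c(-11))*(-158) = (4*(-7 - 11 + 9*(-11)²))*(-158) = (4*(-7 - 11 + 9*121))*(-158) = (4*(-7 - 11 + 1089))*(-158) = (4*1071)*(-158) = 4284*(-158) = -676872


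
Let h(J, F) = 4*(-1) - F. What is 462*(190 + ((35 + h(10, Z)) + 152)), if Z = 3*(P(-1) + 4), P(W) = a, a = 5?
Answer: 159852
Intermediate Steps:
P(W) = 5
Z = 27 (Z = 3*(5 + 4) = 3*9 = 27)
h(J, F) = -4 - F
462*(190 + ((35 + h(10, Z)) + 152)) = 462*(190 + ((35 + (-4 - 1*27)) + 152)) = 462*(190 + ((35 + (-4 - 27)) + 152)) = 462*(190 + ((35 - 31) + 152)) = 462*(190 + (4 + 152)) = 462*(190 + 156) = 462*346 = 159852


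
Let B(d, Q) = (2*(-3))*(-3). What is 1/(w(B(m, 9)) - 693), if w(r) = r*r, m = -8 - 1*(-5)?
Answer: -1/369 ≈ -0.0027100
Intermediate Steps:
m = -3 (m = -8 + 5 = -3)
B(d, Q) = 18 (B(d, Q) = -6*(-3) = 18)
w(r) = r²
1/(w(B(m, 9)) - 693) = 1/(18² - 693) = 1/(324 - 693) = 1/(-369) = -1/369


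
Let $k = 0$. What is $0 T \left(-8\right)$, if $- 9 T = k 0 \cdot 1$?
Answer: $0$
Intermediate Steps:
$T = 0$ ($T = - \frac{0 \cdot 0 \cdot 1}{9} = - \frac{0 \cdot 1}{9} = \left(- \frac{1}{9}\right) 0 = 0$)
$0 T \left(-8\right) = 0 \cdot 0 \left(-8\right) = 0 \left(-8\right) = 0$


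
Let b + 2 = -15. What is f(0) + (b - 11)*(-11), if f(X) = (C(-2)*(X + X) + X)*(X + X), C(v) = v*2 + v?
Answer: 308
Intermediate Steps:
b = -17 (b = -2 - 15 = -17)
C(v) = 3*v (C(v) = 2*v + v = 3*v)
f(X) = -22*X² (f(X) = ((3*(-2))*(X + X) + X)*(X + X) = (-12*X + X)*(2*X) = (-11*X)*(2*X) = -22*X²)
f(0) + (b - 11)*(-11) = -22*0² + (-17 - 11)*(-11) = -22*0 - 28*(-11) = 0 + 308 = 308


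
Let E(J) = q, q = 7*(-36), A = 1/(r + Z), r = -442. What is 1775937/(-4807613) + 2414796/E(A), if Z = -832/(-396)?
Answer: -967487681506/100959873 ≈ -9582.9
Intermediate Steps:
Z = 208/99 (Z = -832*(-1/396) = 208/99 ≈ 2.1010)
A = -99/43550 (A = 1/(-442 + 208/99) = 1/(-43550/99) = -99/43550 ≈ -0.0022733)
q = -252
E(J) = -252
1775937/(-4807613) + 2414796/E(A) = 1775937/(-4807613) + 2414796/(-252) = 1775937*(-1/4807613) + 2414796*(-1/252) = -1775937/4807613 - 201233/21 = -967487681506/100959873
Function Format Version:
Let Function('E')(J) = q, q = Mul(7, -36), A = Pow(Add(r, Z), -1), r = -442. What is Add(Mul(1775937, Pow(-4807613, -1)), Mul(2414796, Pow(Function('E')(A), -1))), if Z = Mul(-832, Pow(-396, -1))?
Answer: Rational(-967487681506, 100959873) ≈ -9582.9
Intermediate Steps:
Z = Rational(208, 99) (Z = Mul(-832, Rational(-1, 396)) = Rational(208, 99) ≈ 2.1010)
A = Rational(-99, 43550) (A = Pow(Add(-442, Rational(208, 99)), -1) = Pow(Rational(-43550, 99), -1) = Rational(-99, 43550) ≈ -0.0022733)
q = -252
Function('E')(J) = -252
Add(Mul(1775937, Pow(-4807613, -1)), Mul(2414796, Pow(Function('E')(A), -1))) = Add(Mul(1775937, Pow(-4807613, -1)), Mul(2414796, Pow(-252, -1))) = Add(Mul(1775937, Rational(-1, 4807613)), Mul(2414796, Rational(-1, 252))) = Add(Rational(-1775937, 4807613), Rational(-201233, 21)) = Rational(-967487681506, 100959873)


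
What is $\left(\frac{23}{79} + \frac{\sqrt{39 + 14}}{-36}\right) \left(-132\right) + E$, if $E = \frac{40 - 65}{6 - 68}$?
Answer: $- \frac{186257}{4898} + \frac{11 \sqrt{53}}{3} \approx -11.333$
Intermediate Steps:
$E = \frac{25}{62}$ ($E = - \frac{25}{-62} = \left(-25\right) \left(- \frac{1}{62}\right) = \frac{25}{62} \approx 0.40323$)
$\left(\frac{23}{79} + \frac{\sqrt{39 + 14}}{-36}\right) \left(-132\right) + E = \left(\frac{23}{79} + \frac{\sqrt{39 + 14}}{-36}\right) \left(-132\right) + \frac{25}{62} = \left(23 \cdot \frac{1}{79} + \sqrt{53} \left(- \frac{1}{36}\right)\right) \left(-132\right) + \frac{25}{62} = \left(\frac{23}{79} - \frac{\sqrt{53}}{36}\right) \left(-132\right) + \frac{25}{62} = \left(- \frac{3036}{79} + \frac{11 \sqrt{53}}{3}\right) + \frac{25}{62} = - \frac{186257}{4898} + \frac{11 \sqrt{53}}{3}$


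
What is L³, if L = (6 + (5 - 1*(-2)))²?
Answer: 4826809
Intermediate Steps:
L = 169 (L = (6 + (5 + 2))² = (6 + 7)² = 13² = 169)
L³ = 169³ = 4826809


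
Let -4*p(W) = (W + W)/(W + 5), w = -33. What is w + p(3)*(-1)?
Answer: -525/16 ≈ -32.813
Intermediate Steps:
p(W) = -W/(2*(5 + W)) (p(W) = -(W + W)/(4*(W + 5)) = -2*W/(4*(5 + W)) = -W/(2*(5 + W)))
w + p(3)*(-1) = -33 - 1*3/(10 + 2*3)*(-1) = -33 - 1*3/(10 + 6)*(-1) = -33 - 1*3/16*(-1) = -33 - 1*3*1/16*(-1) = -33 - 3/16*(-1) = -33 + 3/16 = -525/16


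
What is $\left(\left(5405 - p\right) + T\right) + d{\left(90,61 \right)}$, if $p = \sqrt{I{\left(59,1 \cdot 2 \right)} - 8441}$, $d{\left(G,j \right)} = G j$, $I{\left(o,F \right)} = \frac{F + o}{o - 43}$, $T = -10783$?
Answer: $112 - \frac{7 i \sqrt{2755}}{4} \approx 112.0 - 91.854 i$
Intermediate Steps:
$I{\left(o,F \right)} = \frac{F + o}{-43 + o}$
$p = \frac{7 i \sqrt{2755}}{4}$ ($p = \sqrt{\frac{1 \cdot 2 + 59}{-43 + 59} - 8441} = \sqrt{\frac{2 + 59}{16} - 8441} = \sqrt{\frac{1}{16} \cdot 61 - 8441} = \sqrt{\frac{61}{16} - 8441} = \sqrt{- \frac{134995}{16}} = \frac{7 i \sqrt{2755}}{4} \approx 91.854 i$)
$\left(\left(5405 - p\right) + T\right) + d{\left(90,61 \right)} = \left(\left(5405 - \frac{7 i \sqrt{2755}}{4}\right) - 10783\right) + 90 \cdot 61 = \left(\left(5405 - \frac{7 i \sqrt{2755}}{4}\right) - 10783\right) + 5490 = \left(-5378 - \frac{7 i \sqrt{2755}}{4}\right) + 5490 = 112 - \frac{7 i \sqrt{2755}}{4}$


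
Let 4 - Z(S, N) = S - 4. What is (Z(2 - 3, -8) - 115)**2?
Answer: 11236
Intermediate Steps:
Z(S, N) = 8 - S (Z(S, N) = 4 - (S - 4) = 4 - (-4 + S) = 4 + (4 - S) = 8 - S)
(Z(2 - 3, -8) - 115)**2 = ((8 - (2 - 3)) - 115)**2 = ((8 - 1*(-1)) - 115)**2 = ((8 + 1) - 115)**2 = (9 - 115)**2 = (-106)**2 = 11236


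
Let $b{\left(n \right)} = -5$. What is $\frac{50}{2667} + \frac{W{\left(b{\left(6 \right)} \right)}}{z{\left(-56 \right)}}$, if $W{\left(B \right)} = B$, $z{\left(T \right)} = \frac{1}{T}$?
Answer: $\frac{746810}{2667} \approx 280.02$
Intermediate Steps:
$\frac{50}{2667} + \frac{W{\left(b{\left(6 \right)} \right)}}{z{\left(-56 \right)}} = \frac{50}{2667} - \frac{5}{\frac{1}{-56}} = 50 \cdot \frac{1}{2667} - \frac{5}{- \frac{1}{56}} = \frac{50}{2667} - -280 = \frac{50}{2667} + 280 = \frac{746810}{2667}$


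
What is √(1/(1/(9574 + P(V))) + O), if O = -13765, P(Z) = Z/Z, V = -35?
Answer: I*√4190 ≈ 64.73*I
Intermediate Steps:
P(Z) = 1
√(1/(1/(9574 + P(V))) + O) = √(1/(1/(9574 + 1)) - 13765) = √(1/(1/9575) - 13765) = √(9575 - 13765) = √(-4190) = I*√4190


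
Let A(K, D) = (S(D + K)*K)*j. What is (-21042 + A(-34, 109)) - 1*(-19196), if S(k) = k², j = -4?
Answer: 763154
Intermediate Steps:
A(K, D) = -4*K*(D + K)² (A(K, D) = ((D + K)²*K)*(-4) = (K*(D + K)²)*(-4) = -4*K*(D + K)²)
(-21042 + A(-34, 109)) - 1*(-19196) = (-21042 - 4*(-34)*(109 - 34)²) - 1*(-19196) = (-21042 - 4*(-34)*75²) + 19196 = (-21042 - 4*(-34)*5625) + 19196 = (-21042 + 765000) + 19196 = 743958 + 19196 = 763154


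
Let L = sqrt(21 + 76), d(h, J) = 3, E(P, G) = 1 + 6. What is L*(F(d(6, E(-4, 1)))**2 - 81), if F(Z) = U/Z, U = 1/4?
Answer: -11663*sqrt(97)/144 ≈ -797.69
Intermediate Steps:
E(P, G) = 7
U = 1/4 ≈ 0.25000
F(Z) = 1/(4*Z)
L = sqrt(97) ≈ 9.8489
L*(F(d(6, E(-4, 1)))**2 - 81) = sqrt(97)*(((1/4)/3)**2 - 81) = sqrt(97)*(((1/4)*(1/3))**2 - 81) = sqrt(97)*((1/12)**2 - 81) = sqrt(97)*(1/144 - 81) = sqrt(97)*(-11663/144) = -11663*sqrt(97)/144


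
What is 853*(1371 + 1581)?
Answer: 2518056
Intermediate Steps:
853*(1371 + 1581) = 853*2952 = 2518056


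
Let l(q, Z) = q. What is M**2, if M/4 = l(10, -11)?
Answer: 1600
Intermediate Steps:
M = 40 (M = 4*10 = 40)
M**2 = 40**2 = 1600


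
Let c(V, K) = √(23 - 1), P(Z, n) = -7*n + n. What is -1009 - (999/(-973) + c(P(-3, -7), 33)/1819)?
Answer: -980758/973 - √22/1819 ≈ -1008.0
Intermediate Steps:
P(Z, n) = -6*n
c(V, K) = √22
-1009 - (999/(-973) + c(P(-3, -7), 33)/1819) = -1009 - (999/(-973) + √22/1819) = -1009 - (999*(-1/973) + √22*(1/1819)) = -1009 - (-999/973 + √22/1819) = -1009 + (999/973 - √22/1819) = -980758/973 - √22/1819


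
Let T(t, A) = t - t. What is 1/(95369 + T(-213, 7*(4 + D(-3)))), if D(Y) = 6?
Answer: 1/95369 ≈ 1.0486e-5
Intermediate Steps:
T(t, A) = 0
1/(95369 + T(-213, 7*(4 + D(-3)))) = 1/(95369 + 0) = 1/95369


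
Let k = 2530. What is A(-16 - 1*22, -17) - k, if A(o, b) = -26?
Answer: -2556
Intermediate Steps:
A(-16 - 1*22, -17) - k = -26 - 1*2530 = -26 - 2530 = -2556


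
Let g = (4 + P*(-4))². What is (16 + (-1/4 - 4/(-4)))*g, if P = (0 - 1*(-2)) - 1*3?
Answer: 1072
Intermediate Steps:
P = -1 (P = (0 + 2) - 3 = 2 - 3 = -1)
g = 64 (g = (4 - 1*(-4))² = (4 + 4)² = 8² = 64)
(16 + (-1/4 - 4/(-4)))*g = (16 + (-1/4 - 4/(-4)))*64 = (16 + (-1*¼ - 4*(-¼)))*64 = (16 + (-¼ + 1))*64 = (16 + ¾)*64 = (67/4)*64 = 1072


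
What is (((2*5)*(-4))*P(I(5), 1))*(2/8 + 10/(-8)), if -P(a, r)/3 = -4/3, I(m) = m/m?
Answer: 160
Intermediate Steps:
I(m) = 1
P(a, r) = 4 (P(a, r) = -(-12)/3 = -3*(-4/3) = 4)
(((2*5)*(-4))*P(I(5), 1))*(2/8 + 10/(-8)) = (((2*5)*(-4))*4)*(2/8 + 10/(-8)) = ((10*(-4))*4)*(2*(⅛) + 10*(-⅛)) = (-40*4)*(¼ - 5/4) = -160*(-1) = 160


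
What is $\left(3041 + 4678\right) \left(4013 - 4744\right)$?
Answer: $-5642589$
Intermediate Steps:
$\left(3041 + 4678\right) \left(4013 - 4744\right) = 7719 \left(-731\right) = -5642589$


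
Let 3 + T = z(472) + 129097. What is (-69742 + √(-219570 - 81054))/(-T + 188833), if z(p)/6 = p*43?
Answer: 69742/62037 - 4*I*√18789/62037 ≈ 1.1242 - 0.0088381*I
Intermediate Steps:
z(p) = 258*p (z(p) = 6*(p*43) = 6*(43*p) = 258*p)
T = 250870 (T = -3 + (258*472 + 129097) = -3 + (121776 + 129097) = -3 + 250873 = 250870)
(-69742 + √(-219570 - 81054))/(-T + 188833) = (-69742 + √(-219570 - 81054))/(-1*250870 + 188833) = (-69742 + √(-300624))/(-250870 + 188833) = (-69742 + 4*I*√18789)/(-62037) = (-69742 + 4*I*√18789)*(-1/62037) = 69742/62037 - 4*I*√18789/62037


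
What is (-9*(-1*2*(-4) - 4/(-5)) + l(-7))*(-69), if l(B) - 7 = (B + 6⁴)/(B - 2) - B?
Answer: 215717/15 ≈ 14381.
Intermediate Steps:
l(B) = 7 - B + (1296 + B)/(-2 + B) (l(B) = 7 + ((B + 6⁴)/(B - 2) - B) = 7 + ((B + 1296)/(-2 + B) - B) = 7 + ((1296 + B)/(-2 + B) - B) = 7 + (-B + (1296 + B)/(-2 + B)) = 7 - B + (1296 + B)/(-2 + B))
(-9*(-1*2*(-4) - 4/(-5)) + l(-7))*(-69) = (-9*(-1*2*(-4) - 4/(-5)) + (1282 - 1*(-7)² + 10*(-7))/(-2 - 7))*(-69) = (-9*(-2*(-4) - 4*(-⅕)) + (1282 - 1*49 - 70)/(-9))*(-69) = (-9*(8 + ⅘) - (1282 - 49 - 70)/9)*(-69) = (-9*44/5 - ⅑*1163)*(-69) = (-396/5 - 1163/9)*(-69) = -9379/45*(-69) = 215717/15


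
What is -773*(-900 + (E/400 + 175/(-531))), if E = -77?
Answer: 147852395651/212400 ≈ 6.9610e+5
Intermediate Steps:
-773*(-900 + (E/400 + 175/(-531))) = -773*(-900 + (-77/400 + 175/(-531))) = -773*(-900 + (-77*1/400 + 175*(-1/531))) = -773*(-900 + (-77/400 - 175/531)) = -773*(-900 - 110887/212400) = -773*(-191270887/212400) = 147852395651/212400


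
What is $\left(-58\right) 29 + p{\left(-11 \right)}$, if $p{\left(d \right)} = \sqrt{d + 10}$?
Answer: $-1682 + i \approx -1682.0 + 1.0 i$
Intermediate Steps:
$p{\left(d \right)} = \sqrt{10 + d}$
$\left(-58\right) 29 + p{\left(-11 \right)} = \left(-58\right) 29 + \sqrt{10 - 11} = -1682 + \sqrt{-1} = -1682 + i$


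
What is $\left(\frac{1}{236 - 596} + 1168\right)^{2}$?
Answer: $\frac{176802589441}{129600} \approx 1.3642 \cdot 10^{6}$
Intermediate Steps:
$\left(\frac{1}{236 - 596} + 1168\right)^{2} = \left(\frac{1}{-360} + 1168\right)^{2} = \left(- \frac{1}{360} + 1168\right)^{2} = \left(\frac{420479}{360}\right)^{2} = \frac{176802589441}{129600}$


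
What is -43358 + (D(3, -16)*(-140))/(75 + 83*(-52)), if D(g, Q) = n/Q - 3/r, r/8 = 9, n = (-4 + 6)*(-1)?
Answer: -551643799/12723 ≈ -43358.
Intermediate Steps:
n = -2 (n = 2*(-1) = -2)
r = 72 (r = 8*9 = 72)
D(g, Q) = -1/24 - 2/Q (D(g, Q) = -2/Q - 3/72 = -2/Q - 3*1/72 = -2/Q - 1/24 = -1/24 - 2/Q)
-43358 + (D(3, -16)*(-140))/(75 + 83*(-52)) = -43358 + (((1/24)*(-48 - 1*(-16))/(-16))*(-140))/(75 + 83*(-52)) = -43358 + (((1/24)*(-1/16)*(-48 + 16))*(-140))/(75 - 4316) = -43358 + (((1/24)*(-1/16)*(-32))*(-140))/(-4241) = -43358 + ((1/12)*(-140))*(-1/4241) = -43358 - 35/3*(-1/4241) = -43358 + 35/12723 = -551643799/12723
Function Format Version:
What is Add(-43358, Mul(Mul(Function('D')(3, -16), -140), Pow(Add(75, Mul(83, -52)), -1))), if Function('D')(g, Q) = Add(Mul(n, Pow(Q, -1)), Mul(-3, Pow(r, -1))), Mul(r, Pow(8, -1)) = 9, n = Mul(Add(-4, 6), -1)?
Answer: Rational(-551643799, 12723) ≈ -43358.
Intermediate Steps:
n = -2 (n = Mul(2, -1) = -2)
r = 72 (r = Mul(8, 9) = 72)
Function('D')(g, Q) = Add(Rational(-1, 24), Mul(-2, Pow(Q, -1))) (Function('D')(g, Q) = Add(Mul(-2, Pow(Q, -1)), Mul(-3, Pow(72, -1))) = Add(Mul(-2, Pow(Q, -1)), Mul(-3, Rational(1, 72))) = Add(Mul(-2, Pow(Q, -1)), Rational(-1, 24)) = Add(Rational(-1, 24), Mul(-2, Pow(Q, -1))))
Add(-43358, Mul(Mul(Function('D')(3, -16), -140), Pow(Add(75, Mul(83, -52)), -1))) = Add(-43358, Mul(Mul(Mul(Rational(1, 24), Pow(-16, -1), Add(-48, Mul(-1, -16))), -140), Pow(Add(75, Mul(83, -52)), -1))) = Add(-43358, Mul(Mul(Mul(Rational(1, 24), Rational(-1, 16), Add(-48, 16)), -140), Pow(Add(75, -4316), -1))) = Add(-43358, Mul(Mul(Mul(Rational(1, 24), Rational(-1, 16), -32), -140), Pow(-4241, -1))) = Add(-43358, Mul(Mul(Rational(1, 12), -140), Rational(-1, 4241))) = Add(-43358, Mul(Rational(-35, 3), Rational(-1, 4241))) = Add(-43358, Rational(35, 12723)) = Rational(-551643799, 12723)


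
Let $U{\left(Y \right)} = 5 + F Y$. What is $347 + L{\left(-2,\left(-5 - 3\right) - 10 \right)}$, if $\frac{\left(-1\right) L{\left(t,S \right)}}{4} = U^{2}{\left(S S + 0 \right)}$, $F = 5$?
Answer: $-10562153$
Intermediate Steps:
$U{\left(Y \right)} = 5 + 5 Y$
$L{\left(t,S \right)} = - 4 \left(5 + 5 S^{2}\right)^{2}$ ($L{\left(t,S \right)} = - 4 \left(5 + 5 \left(S S + 0\right)\right)^{2} = - 4 \left(5 + 5 \left(S^{2} + 0\right)\right)^{2} = - 4 \left(5 + 5 S^{2}\right)^{2}$)
$347 + L{\left(-2,\left(-5 - 3\right) - 10 \right)} = 347 - 100 \left(1 + \left(\left(-5 - 3\right) - 10\right)^{2}\right)^{2} = 347 - 100 \left(1 + \left(-8 - 10\right)^{2}\right)^{2} = 347 - 100 \left(1 + \left(-18\right)^{2}\right)^{2} = 347 - 100 \left(1 + 324\right)^{2} = 347 - 100 \cdot 325^{2} = 347 - 10562500 = -10562153$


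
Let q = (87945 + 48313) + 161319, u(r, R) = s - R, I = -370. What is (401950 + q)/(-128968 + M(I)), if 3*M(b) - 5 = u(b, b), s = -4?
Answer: -2098581/386533 ≈ -5.4292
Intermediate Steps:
u(r, R) = -4 - R
M(b) = ⅓ - b/3 (M(b) = 5/3 + (-4 - b)/3 = 5/3 + (-4/3 - b/3) = ⅓ - b/3)
q = 297577 (q = 136258 + 161319 = 297577)
(401950 + q)/(-128968 + M(I)) = (401950 + 297577)/(-128968 + (⅓ - ⅓*(-370))) = 699527/(-128968 + (⅓ + 370/3)) = 699527/(-128968 + 371/3) = 699527/(-386533/3) = 699527*(-3/386533) = -2098581/386533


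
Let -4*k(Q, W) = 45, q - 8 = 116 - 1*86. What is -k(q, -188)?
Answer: 45/4 ≈ 11.250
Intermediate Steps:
q = 38 (q = 8 + (116 - 1*86) = 8 + (116 - 86) = 8 + 30 = 38)
k(Q, W) = -45/4 (k(Q, W) = -1/4*45 = -45/4)
-k(q, -188) = -1*(-45/4) = 45/4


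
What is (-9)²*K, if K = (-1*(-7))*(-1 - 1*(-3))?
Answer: 1134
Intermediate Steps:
K = 14 (K = 7*(-1 + 3) = 7*2 = 14)
(-9)²*K = (-9)²*14 = 81*14 = 1134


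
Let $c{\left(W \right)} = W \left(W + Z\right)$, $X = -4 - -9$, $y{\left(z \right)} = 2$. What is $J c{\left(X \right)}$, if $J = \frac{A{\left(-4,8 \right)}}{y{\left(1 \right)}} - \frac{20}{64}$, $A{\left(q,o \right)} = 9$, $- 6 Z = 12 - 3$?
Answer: $\frac{2345}{32} \approx 73.281$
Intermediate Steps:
$Z = - \frac{3}{2}$ ($Z = - \frac{12 - 3}{6} = \left(- \frac{1}{6}\right) 9 = - \frac{3}{2} \approx -1.5$)
$X = 5$ ($X = -4 + 9 = 5$)
$J = \frac{67}{16}$ ($J = \frac{9}{2} - \frac{20}{64} = 9 \cdot \frac{1}{2} - \frac{5}{16} = \frac{9}{2} - \frac{5}{16} = \frac{67}{16} \approx 4.1875$)
$c{\left(W \right)} = W \left(- \frac{3}{2} + W\right)$ ($c{\left(W \right)} = W \left(W - \frac{3}{2}\right) = W \left(- \frac{3}{2} + W\right)$)
$J c{\left(X \right)} = \frac{67 \cdot \frac{1}{2} \cdot 5 \left(-3 + 2 \cdot 5\right)}{16} = \frac{67 \cdot \frac{1}{2} \cdot 5 \left(-3 + 10\right)}{16} = \frac{67 \cdot \frac{1}{2} \cdot 5 \cdot 7}{16} = \frac{67}{16} \cdot \frac{35}{2} = \frac{2345}{32}$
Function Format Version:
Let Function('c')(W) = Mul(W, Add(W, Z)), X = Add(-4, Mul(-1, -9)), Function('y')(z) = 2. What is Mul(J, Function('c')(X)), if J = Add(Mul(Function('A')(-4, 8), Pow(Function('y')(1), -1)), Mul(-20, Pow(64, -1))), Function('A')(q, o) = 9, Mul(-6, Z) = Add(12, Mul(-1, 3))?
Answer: Rational(2345, 32) ≈ 73.281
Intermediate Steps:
Z = Rational(-3, 2) (Z = Mul(Rational(-1, 6), Add(12, Mul(-1, 3))) = Mul(Rational(-1, 6), Add(12, -3)) = Mul(Rational(-1, 6), 9) = Rational(-3, 2) ≈ -1.5000)
X = 5 (X = Add(-4, 9) = 5)
J = Rational(67, 16) (J = Add(Mul(9, Pow(2, -1)), Mul(-20, Pow(64, -1))) = Add(Mul(9, Rational(1, 2)), Mul(-20, Rational(1, 64))) = Add(Rational(9, 2), Rational(-5, 16)) = Rational(67, 16) ≈ 4.1875)
Function('c')(W) = Mul(W, Add(Rational(-3, 2), W)) (Function('c')(W) = Mul(W, Add(W, Rational(-3, 2))) = Mul(W, Add(Rational(-3, 2), W)))
Mul(J, Function('c')(X)) = Mul(Rational(67, 16), Mul(Rational(1, 2), 5, Add(-3, Mul(2, 5)))) = Mul(Rational(67, 16), Mul(Rational(1, 2), 5, Add(-3, 10))) = Mul(Rational(67, 16), Mul(Rational(1, 2), 5, 7)) = Mul(Rational(67, 16), Rational(35, 2)) = Rational(2345, 32)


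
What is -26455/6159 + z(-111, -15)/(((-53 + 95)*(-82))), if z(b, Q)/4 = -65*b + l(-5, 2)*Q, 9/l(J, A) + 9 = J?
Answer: -313946875/24746862 ≈ -12.686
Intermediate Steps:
l(J, A) = 9/(-9 + J)
z(b, Q) = -260*b - 18*Q/7 (z(b, Q) = 4*(-65*b + (9/(-9 - 5))*Q) = 4*(-65*b + (9/(-14))*Q) = 4*(-65*b + (9*(-1/14))*Q) = 4*(-65*b - 9*Q/14) = -260*b - 18*Q/7)
-26455/6159 + z(-111, -15)/(((-53 + 95)*(-82))) = -26455/6159 + (-260*(-111) - 18/7*(-15))/(((-53 + 95)*(-82))) = -26455*1/6159 + (28860 + 270/7)/((42*(-82))) = -26455/6159 + (202290/7)/(-3444) = -26455/6159 + (202290/7)*(-1/3444) = -26455/6159 - 33715/4018 = -313946875/24746862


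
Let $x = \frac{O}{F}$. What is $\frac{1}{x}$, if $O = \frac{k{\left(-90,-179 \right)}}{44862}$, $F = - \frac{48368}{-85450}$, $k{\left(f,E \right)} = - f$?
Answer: $\frac{180823768}{640875} \approx 282.15$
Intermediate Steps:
$F = \frac{24184}{42725}$ ($F = \left(-48368\right) \left(- \frac{1}{85450}\right) = \frac{24184}{42725} \approx 0.56604$)
$O = \frac{15}{7477}$ ($O = \frac{\left(-1\right) \left(-90\right)}{44862} = 90 \cdot \frac{1}{44862} = \frac{15}{7477} \approx 0.0020062$)
$x = \frac{640875}{180823768}$ ($x = \frac{15}{7477 \cdot \frac{24184}{42725}} = \frac{15}{7477} \cdot \frac{42725}{24184} = \frac{640875}{180823768} \approx 0.0035442$)
$\frac{1}{x} = \frac{1}{\frac{640875}{180823768}} = \frac{180823768}{640875}$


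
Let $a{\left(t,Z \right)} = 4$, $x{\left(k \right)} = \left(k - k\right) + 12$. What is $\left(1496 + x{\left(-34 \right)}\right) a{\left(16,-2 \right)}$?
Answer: $6032$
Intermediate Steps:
$x{\left(k \right)} = 12$ ($x{\left(k \right)} = 0 + 12 = 12$)
$\left(1496 + x{\left(-34 \right)}\right) a{\left(16,-2 \right)} = \left(1496 + 12\right) 4 = 1508 \cdot 4 = 6032$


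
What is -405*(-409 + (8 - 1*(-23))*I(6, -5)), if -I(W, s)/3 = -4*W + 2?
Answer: -662985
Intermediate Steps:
I(W, s) = -6 + 12*W (I(W, s) = -3*(-4*W + 2) = -3*(2 - 4*W) = -6 + 12*W)
-405*(-409 + (8 - 1*(-23))*I(6, -5)) = -405*(-409 + (8 - 1*(-23))*(-6 + 12*6)) = -405*(-409 + (8 + 23)*(-6 + 72)) = -405*(-409 + 31*66) = -405*(-409 + 2046) = -405*1637 = -662985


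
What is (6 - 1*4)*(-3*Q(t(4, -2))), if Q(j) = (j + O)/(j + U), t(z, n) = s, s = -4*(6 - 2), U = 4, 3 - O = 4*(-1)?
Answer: -9/2 ≈ -4.5000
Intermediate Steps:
O = 7 (O = 3 - 4*(-1) = 3 - 1*(-4) = 3 + 4 = 7)
s = -16 (s = -4*4 = -16)
t(z, n) = -16
Q(j) = (7 + j)/(4 + j) (Q(j) = (j + 7)/(j + 4) = (7 + j)/(4 + j))
(6 - 1*4)*(-3*Q(t(4, -2))) = (6 - 1*4)*(-3*(7 - 16)/(4 - 16)) = (6 - 4)*(-3*(-9)/(-12)) = 2*(-(-1)*(-9)/4) = 2*(-3*3/4) = 2*(-9/4) = -9/2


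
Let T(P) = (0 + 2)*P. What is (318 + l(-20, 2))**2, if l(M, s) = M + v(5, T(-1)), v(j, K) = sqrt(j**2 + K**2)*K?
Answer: 88920 - 1192*sqrt(29) ≈ 82501.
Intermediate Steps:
T(P) = 2*P
v(j, K) = K*sqrt(K**2 + j**2) (v(j, K) = sqrt(K**2 + j**2)*K = K*sqrt(K**2 + j**2))
l(M, s) = M - 2*sqrt(29) (l(M, s) = M + (2*(-1))*sqrt((2*(-1))**2 + 5**2) = M - 2*sqrt((-2)**2 + 25) = M - 2*sqrt(4 + 25) = M - 2*sqrt(29))
(318 + l(-20, 2))**2 = (318 + (-20 - 2*sqrt(29)))**2 = (298 - 2*sqrt(29))**2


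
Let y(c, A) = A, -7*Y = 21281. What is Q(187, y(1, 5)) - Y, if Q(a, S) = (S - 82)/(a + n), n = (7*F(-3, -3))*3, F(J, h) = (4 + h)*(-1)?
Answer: 3532107/1162 ≈ 3039.7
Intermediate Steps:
Y = -21281/7 (Y = -1/7*21281 = -21281/7 ≈ -3040.1)
F(J, h) = -4 - h
n = -21 (n = (7*(-4 - 1*(-3)))*3 = (7*(-4 + 3))*3 = (7*(-1))*3 = -7*3 = -21)
Q(a, S) = (-82 + S)/(-21 + a) (Q(a, S) = (S - 82)/(a - 21) = (-82 + S)/(-21 + a))
Q(187, y(1, 5)) - Y = (-82 + 5)/(-21 + 187) - 1*(-21281/7) = -77/166 + 21281/7 = 3532107/1162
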